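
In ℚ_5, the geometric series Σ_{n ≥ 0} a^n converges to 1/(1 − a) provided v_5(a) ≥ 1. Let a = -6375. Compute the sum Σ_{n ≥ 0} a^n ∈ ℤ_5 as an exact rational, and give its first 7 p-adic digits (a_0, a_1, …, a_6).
Σ a^n = 1/(1 − a) = 1/6376;  first 7 digits = (1, 0, 0, 4, 4, 2, 0)

v_5(a) = 3 ≥ 1, so the series converges in ℤ_5 to 1/(1 − a) = 1/(1 − (-6375)) = 1/6376. Expand this rational in ℤ_5: compute digits iteratively via d_i = x_i mod 5, x_{i+1} = (x_i − d_i)/5. The first 7 digits are (1, 0, 0, 4, 4, 2, 0).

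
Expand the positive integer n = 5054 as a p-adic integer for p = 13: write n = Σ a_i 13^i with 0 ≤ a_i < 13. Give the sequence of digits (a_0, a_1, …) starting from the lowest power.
(a_0, a_1, …) = (10, 11, 3, 2)

Repeated division by 13 gives the digits low-to-high: 5054 = 10 + 11·13^1 + 3·13^2 + 2·13^3. Digit sequence: (10, 11, 3, 2).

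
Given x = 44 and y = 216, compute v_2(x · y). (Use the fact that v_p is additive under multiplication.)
v_2(9504) = 5

v_p(x) = 2 (factor: 44 = 2^2 · 11); v_p(y) = 3 (factor: 216 = 2^3 · 27). Additivity: v_p(xy) = v_p(x) + v_p(y) = 2 + 3 = 5. (Direct check: xy = 9504 = 2^5 · (297).)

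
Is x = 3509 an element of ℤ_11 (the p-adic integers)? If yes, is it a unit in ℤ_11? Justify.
x ∈ ℤ_11 but not a unit; v_11(x) = 2 > 0

ℤ_11 = {x ∈ ℚ_11 : v_11(x) ≥ 0} and ℤ_11^× = {x ∈ ℤ_11 : v_11(x) = 0}. Here v_11(3509) = v_11(num) − v_11(den) = 2; compare against these criteria.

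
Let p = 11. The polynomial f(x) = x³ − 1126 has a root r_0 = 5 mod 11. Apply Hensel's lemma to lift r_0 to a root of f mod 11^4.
r_3 = 4405 (mod 14641)

Hensel: r_{i+1} = r_i − f(r_i)/f′(r_i) mod 11^{i+2}, where f′(x) = 3x². Iterate:
  r_0 = 5 (mod 11)
  r_1 = 49 (mod 121)
  r_2 = 412 (mod 1331)
  r_3 = 4405 (mod 14641)
Final: r = 4405 with f(r) ≡ 0 mod 11^4.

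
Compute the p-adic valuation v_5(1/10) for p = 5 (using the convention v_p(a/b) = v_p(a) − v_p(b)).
v_5(1/10) = -1

Factor powers of 5 from the numerator and denominator of the reduced fraction: 1 = 5^0 · 1 and 10 = 5^1 · 2. Apply v_p(a/b) = v_p(a) − v_p(b): v_5(1/10) = 0 − 1 = -1.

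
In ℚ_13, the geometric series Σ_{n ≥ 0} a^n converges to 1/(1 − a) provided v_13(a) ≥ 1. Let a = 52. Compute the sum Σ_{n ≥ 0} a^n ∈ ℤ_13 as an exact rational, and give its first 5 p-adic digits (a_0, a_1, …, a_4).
Σ a^n = 1/(1 − a) = -1/51;  first 5 digits = (1, 4, 3, 0, 1)

v_13(a) = 1 ≥ 1, so the series converges in ℤ_13 to 1/(1 − a) = 1/(1 − 52) = -1/51. Expand this rational in ℤ_13: compute digits iteratively via d_i = x_i mod 13, x_{i+1} = (x_i − d_i)/13. The first 5 digits are (1, 4, 3, 0, 1).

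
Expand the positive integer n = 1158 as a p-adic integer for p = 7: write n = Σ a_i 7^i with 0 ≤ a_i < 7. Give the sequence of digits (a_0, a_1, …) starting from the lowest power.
(a_0, a_1, …) = (3, 4, 2, 3)

Repeated division by 7 gives the digits low-to-high: 1158 = 3 + 4·7^1 + 2·7^2 + 3·7^3. Digit sequence: (3, 4, 2, 3).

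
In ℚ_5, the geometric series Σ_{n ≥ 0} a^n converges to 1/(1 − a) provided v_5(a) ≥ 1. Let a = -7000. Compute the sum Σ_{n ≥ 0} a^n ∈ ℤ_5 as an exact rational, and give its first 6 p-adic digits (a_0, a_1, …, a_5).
Σ a^n = 1/(1 − a) = 1/7001;  first 6 digits = (1, 0, 0, 4, 3, 2)

v_5(a) = 3 ≥ 1, so the series converges in ℤ_5 to 1/(1 − a) = 1/(1 − (-7000)) = 1/7001. Expand this rational in ℤ_5: compute digits iteratively via d_i = x_i mod 5, x_{i+1} = (x_i − d_i)/5. The first 6 digits are (1, 0, 0, 4, 3, 2).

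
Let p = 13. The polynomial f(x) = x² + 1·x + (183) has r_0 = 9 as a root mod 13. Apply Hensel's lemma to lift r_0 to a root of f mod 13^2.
r_1 = 48 (mod 169)

Hensel: r_{i+1} = r_i − f(r_i)·(f′(r_i))^{-1} mod 13^{i+2}, f′(x) = 2x + 1. Iterate:
  r_0 = 9 (mod 13)
  r_1 = 48 (mod 169)
Final: r = 48 satisfies f(r) ≡ 0 mod 13^2.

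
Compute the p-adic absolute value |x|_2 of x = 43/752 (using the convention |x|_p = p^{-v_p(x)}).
|43/752|_2 = 16

Step 1 — compute v_2(x) by factoring powers of 2 out of the numerator and denominator: v_2(43/752) = -4. Step 2 — apply |x|_p = p^{-v_p(x)} = 2^{4} = 16.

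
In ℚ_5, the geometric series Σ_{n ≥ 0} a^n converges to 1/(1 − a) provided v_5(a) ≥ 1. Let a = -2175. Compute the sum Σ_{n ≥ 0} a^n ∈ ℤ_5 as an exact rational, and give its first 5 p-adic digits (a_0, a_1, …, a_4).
Σ a^n = 1/(1 − a) = 1/2176;  first 5 digits = (1, 0, 3, 2, 0)

v_5(a) = 2 ≥ 1, so the series converges in ℤ_5 to 1/(1 − a) = 1/(1 − (-2175)) = 1/2176. Expand this rational in ℤ_5: compute digits iteratively via d_i = x_i mod 5, x_{i+1} = (x_i − d_i)/5. The first 5 digits are (1, 0, 3, 2, 0).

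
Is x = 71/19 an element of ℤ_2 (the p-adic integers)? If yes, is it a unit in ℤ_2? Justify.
x ∈ ℤ_2^× (unit); v_2(x) = 0

ℤ_2 = {x ∈ ℚ_2 : v_2(x) ≥ 0} and ℤ_2^× = {x ∈ ℤ_2 : v_2(x) = 0}. Here v_2(71/19) = v_2(num) − v_2(den) = 0; compare against these criteria.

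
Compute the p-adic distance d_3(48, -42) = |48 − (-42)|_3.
d_3(48, -42) = 1/9

Step 1 — x − y = 48 − (-42) = 90. Step 2 — v_3(90) = 2 (factor: 90 = (3^2 · 10); the sign does not affect v_p). Step 3 — |x − y|_3 = 3^{-2} = 1/9.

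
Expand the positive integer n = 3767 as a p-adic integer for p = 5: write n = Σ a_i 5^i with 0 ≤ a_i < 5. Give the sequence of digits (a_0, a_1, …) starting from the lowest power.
(a_0, a_1, …) = (2, 3, 0, 0, 1, 1)

Repeated division by 5 gives the digits low-to-high: 3767 = 2 + 3·5^1 + 1·5^4 + 1·5^5. Digit sequence: (2, 3, 0, 0, 1, 1).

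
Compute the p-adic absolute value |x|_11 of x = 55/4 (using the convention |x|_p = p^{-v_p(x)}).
|55/4|_11 = 1/11

Step 1 — compute v_11(x) by factoring powers of 11 out of the numerator and denominator: v_11(55/4) = 1. Step 2 — apply |x|_p = p^{-v_p(x)} = 11^{-1} = 1/11.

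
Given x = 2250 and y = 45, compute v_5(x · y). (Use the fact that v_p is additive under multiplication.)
v_5(101250) = 4

v_p(x) = 3 (factor: 2250 = 5^3 · 18); v_p(y) = 1 (factor: 45 = 5^1 · 9). Additivity: v_p(xy) = v_p(x) + v_p(y) = 3 + 1 = 4. (Direct check: xy = 101250 = 5^4 · (162).)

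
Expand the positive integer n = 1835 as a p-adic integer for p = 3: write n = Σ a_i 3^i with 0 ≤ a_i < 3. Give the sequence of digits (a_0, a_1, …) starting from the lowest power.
(a_0, a_1, …) = (2, 2, 2, 1, 1, 1, 2)

Repeated division by 3 gives the digits low-to-high: 1835 = 2 + 2·3^1 + 2·3^2 + 1·3^3 + 1·3^4 + 1·3^5 + 2·3^6. Digit sequence: (2, 2, 2, 1, 1, 1, 2).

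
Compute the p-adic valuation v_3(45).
v_3(45) = 2

v_3(n) is the largest exponent k such that 3^k divides n. Factor out: 45 = 3^2 · 5. (Sign doesn't affect v_p.) So v_3(45) = 2.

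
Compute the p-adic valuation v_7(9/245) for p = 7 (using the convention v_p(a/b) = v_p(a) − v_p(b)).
v_7(9/245) = -2

Factor powers of 7 from the numerator and denominator of the reduced fraction: 9 = 7^0 · 9 and 245 = 7^2 · 5. Apply v_p(a/b) = v_p(a) − v_p(b): v_7(9/245) = 0 − 2 = -2.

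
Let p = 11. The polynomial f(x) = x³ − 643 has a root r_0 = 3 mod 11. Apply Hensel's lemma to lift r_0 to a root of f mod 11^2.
r_1 = 102 (mod 121)

Hensel: r_{i+1} = r_i − f(r_i)/f′(r_i) mod 11^{i+2}, where f′(x) = 3x². Iterate:
  r_0 = 3 (mod 11)
  r_1 = 102 (mod 121)
Final: r = 102 with f(r) ≡ 0 mod 11^2.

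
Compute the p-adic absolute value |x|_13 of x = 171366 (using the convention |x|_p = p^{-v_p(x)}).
|171366|_13 = 1/28561

Step 1 — compute v_13(x) by factoring powers of 13 out of the numerator and denominator: v_13(171366) = 4. Step 2 — apply |x|_p = p^{-v_p(x)} = 13^{-4} = 1/28561.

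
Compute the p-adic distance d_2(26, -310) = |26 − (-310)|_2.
d_2(26, -310) = 1/16

Step 1 — x − y = 26 − (-310) = 336. Step 2 — v_2(336) = 4 (factor: 336 = (2^4 · 21); the sign does not affect v_p). Step 3 — |x − y|_2 = 2^{-4} = 1/16.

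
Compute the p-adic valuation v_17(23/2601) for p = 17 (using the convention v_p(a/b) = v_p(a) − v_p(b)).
v_17(23/2601) = -2

Factor powers of 17 from the numerator and denominator of the reduced fraction: 23 = 17^0 · 23 and 2601 = 17^2 · 9. Apply v_p(a/b) = v_p(a) − v_p(b): v_17(23/2601) = 0 − 2 = -2.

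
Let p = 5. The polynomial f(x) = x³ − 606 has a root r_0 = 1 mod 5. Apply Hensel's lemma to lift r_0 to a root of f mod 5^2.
r_1 = 11 (mod 25)

Hensel: r_{i+1} = r_i − f(r_i)/f′(r_i) mod 5^{i+2}, where f′(x) = 3x². Iterate:
  r_0 = 1 (mod 5)
  r_1 = 11 (mod 25)
Final: r = 11 with f(r) ≡ 0 mod 5^2.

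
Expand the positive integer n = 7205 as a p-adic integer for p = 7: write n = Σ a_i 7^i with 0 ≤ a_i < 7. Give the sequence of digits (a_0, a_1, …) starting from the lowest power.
(a_0, a_1, …) = (2, 0, 0, 0, 3)

Repeated division by 7 gives the digits low-to-high: 7205 = 2 + 3·7^4. Digit sequence: (2, 0, 0, 0, 3).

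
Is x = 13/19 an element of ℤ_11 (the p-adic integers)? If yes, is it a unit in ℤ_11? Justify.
x ∈ ℤ_11^× (unit); v_11(x) = 0

ℤ_11 = {x ∈ ℚ_11 : v_11(x) ≥ 0} and ℤ_11^× = {x ∈ ℤ_11 : v_11(x) = 0}. Here v_11(13/19) = v_11(num) − v_11(den) = 0; compare against these criteria.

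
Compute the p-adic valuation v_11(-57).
v_11(-57) = 0

v_11(n) is the largest exponent k such that 11^k divides n. Factor out: -57 = -11^0 · 57. (Sign doesn't affect v_p.) So v_11(-57) = 0.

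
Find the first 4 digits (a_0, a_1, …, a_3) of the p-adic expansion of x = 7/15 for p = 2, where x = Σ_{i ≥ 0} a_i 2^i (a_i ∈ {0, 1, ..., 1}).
(a_0, …, a_3) = (1, 0, 0, 1)

v_2(7/15) = 0 (numerator and denominator both coprime to 2), so x ∈ ℤ_2^×. Compute digits iteratively via a_i = x_i mod 2, x_{i+1} = (x_i − a_i)/2, with x_0 = x:
  x_0 = 7/15;  a_0 = 1;  x_1 = (x_0 − 1)/2 = -4/15
  x_1 = -4/15;  a_1 = 0;  x_2 = (x_1 − 0)/2 = -2/15
  x_2 = -2/15;  a_2 = 0;  x_3 = (x_2 − 0)/2 = -1/15
  x_3 = -1/15;  a_3 = 1;  x_4 = (x_3 − 1)/2 = -8/15
Digits: (1, 0, 0, 1).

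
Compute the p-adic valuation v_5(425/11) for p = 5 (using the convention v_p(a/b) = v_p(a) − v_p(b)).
v_5(425/11) = 2

Factor powers of 5 from the numerator and denominator of the reduced fraction: 425 = 5^2 · 17 and 11 = 5^0 · 11. Apply v_p(a/b) = v_p(a) − v_p(b): v_5(425/11) = 2 − 0 = 2.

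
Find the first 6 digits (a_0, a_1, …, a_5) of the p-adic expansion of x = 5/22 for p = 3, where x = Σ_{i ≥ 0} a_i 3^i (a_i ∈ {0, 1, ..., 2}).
(a_0, …, a_5) = (2, 2, 2, 0, 2, 1)

v_3(5/22) = 0 (numerator and denominator both coprime to 3), so x ∈ ℤ_3^×. Compute digits iteratively via a_i = x_i mod 3, x_{i+1} = (x_i − a_i)/3, with x_0 = x:
  x_0 = 5/22;  a_0 = 2;  x_1 = (x_0 − 2)/3 = -13/22
  x_1 = -13/22;  a_1 = 2;  x_2 = (x_1 − 2)/3 = -19/22
  x_2 = -19/22;  a_2 = 2;  x_3 = (x_2 − 2)/3 = -21/22
  x_3 = -21/22;  a_3 = 0;  x_4 = (x_3 − 0)/3 = -7/22
  x_4 = -7/22;  a_4 = 2;  x_5 = (x_4 − 2)/3 = -17/22
  x_5 = -17/22;  a_5 = 1;  x_6 = (x_5 − 1)/3 = -13/22
Digits: (2, 2, 2, 0, 2, 1).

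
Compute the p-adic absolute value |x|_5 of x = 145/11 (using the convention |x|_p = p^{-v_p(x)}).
|145/11|_5 = 1/5

Step 1 — compute v_5(x) by factoring powers of 5 out of the numerator and denominator: v_5(145/11) = 1. Step 2 — apply |x|_p = p^{-v_p(x)} = 5^{-1} = 1/5.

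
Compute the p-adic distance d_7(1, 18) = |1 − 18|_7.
d_7(1, 18) = 1

Step 1 — x − y = 1 − 18 = -17. Step 2 — v_7(-17) = 0 (factor: -17 = −(7^0 · 17); the sign does not affect v_p). Step 3 — |x − y|_7 = 7^{0} = 1.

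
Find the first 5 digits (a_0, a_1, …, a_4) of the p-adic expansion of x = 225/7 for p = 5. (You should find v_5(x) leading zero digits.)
(a_0, …, a_4) = (0, 0, 2, 2, 1)

v_5(225/7) = 2, so a_0 = ... = a_1 = 0. Factor out: x = 5^2 · u with u = 9/7 a unit in ℤ_5. Expand u iteratively via a_{v+i} = u_i mod 5, u_{i+1} = (u_i − a_{v+i})/5:
  u_0 = 9/7;  a_2 = 2;  u_1 = (u_0 − 2)/5 = -1/7
  u_1 = -1/7;  a_3 = 2;  u_2 = (u_1 − 2)/5 = -3/7
  u_2 = -3/7;  a_4 = 1;  u_3 = (u_2 − 1)/5 = -2/7
Digits: (0, 0, 2, 2, 1).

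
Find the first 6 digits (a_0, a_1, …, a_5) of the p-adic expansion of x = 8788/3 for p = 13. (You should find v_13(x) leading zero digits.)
(a_0, …, a_5) = (0, 0, 0, 10, 8, 8)

v_13(8788/3) = 3, so a_0 = ... = a_2 = 0. Factor out: x = 13^3 · u with u = 4/3 a unit in ℤ_13. Expand u iteratively via a_{v+i} = u_i mod 13, u_{i+1} = (u_i − a_{v+i})/13:
  u_0 = 4/3;  a_3 = 10;  u_1 = (u_0 − 10)/13 = -2/3
  u_1 = -2/3;  a_4 = 8;  u_2 = (u_1 − 8)/13 = -2/3
  u_2 = -2/3;  a_5 = 8;  u_3 = (u_2 − 8)/13 = -2/3
Digits: (0, 0, 0, 10, 8, 8).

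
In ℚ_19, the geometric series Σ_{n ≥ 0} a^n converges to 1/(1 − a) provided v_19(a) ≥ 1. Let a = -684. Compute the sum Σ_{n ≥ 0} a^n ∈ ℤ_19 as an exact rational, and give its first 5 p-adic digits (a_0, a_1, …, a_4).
Σ a^n = 1/(1 − a) = 1/685;  first 5 digits = (1, 2, 2, 0, 15)

v_19(a) = 1 ≥ 1, so the series converges in ℤ_19 to 1/(1 − a) = 1/(1 − (-684)) = 1/685. Expand this rational in ℤ_19: compute digits iteratively via d_i = x_i mod 19, x_{i+1} = (x_i − d_i)/19. The first 5 digits are (1, 2, 2, 0, 15).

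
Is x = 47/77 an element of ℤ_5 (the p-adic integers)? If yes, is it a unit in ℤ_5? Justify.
x ∈ ℤ_5^× (unit); v_5(x) = 0

ℤ_5 = {x ∈ ℚ_5 : v_5(x) ≥ 0} and ℤ_5^× = {x ∈ ℤ_5 : v_5(x) = 0}. Here v_5(47/77) = v_5(num) − v_5(den) = 0; compare against these criteria.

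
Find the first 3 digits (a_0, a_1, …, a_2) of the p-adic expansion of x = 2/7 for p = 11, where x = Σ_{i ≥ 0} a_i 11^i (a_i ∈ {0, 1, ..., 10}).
(a_0, …, a_2) = (5, 9, 7)

v_11(2/7) = 0 (numerator and denominator both coprime to 11), so x ∈ ℤ_11^×. Compute digits iteratively via a_i = x_i mod 11, x_{i+1} = (x_i − a_i)/11, with x_0 = x:
  x_0 = 2/7;  a_0 = 5;  x_1 = (x_0 − 5)/11 = -3/7
  x_1 = -3/7;  a_1 = 9;  x_2 = (x_1 − 9)/11 = -6/7
  x_2 = -6/7;  a_2 = 7;  x_3 = (x_2 − 7)/11 = -5/7
Digits: (5, 9, 7).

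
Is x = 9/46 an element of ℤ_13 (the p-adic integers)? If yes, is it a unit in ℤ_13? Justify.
x ∈ ℤ_13^× (unit); v_13(x) = 0

ℤ_13 = {x ∈ ℚ_13 : v_13(x) ≥ 0} and ℤ_13^× = {x ∈ ℤ_13 : v_13(x) = 0}. Here v_13(9/46) = v_13(num) − v_13(den) = 0; compare against these criteria.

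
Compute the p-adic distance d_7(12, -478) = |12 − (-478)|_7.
d_7(12, -478) = 1/49

Step 1 — x − y = 12 − (-478) = 490. Step 2 — v_7(490) = 2 (factor: 490 = (7^2 · 10); the sign does not affect v_p). Step 3 — |x − y|_7 = 7^{-2} = 1/49.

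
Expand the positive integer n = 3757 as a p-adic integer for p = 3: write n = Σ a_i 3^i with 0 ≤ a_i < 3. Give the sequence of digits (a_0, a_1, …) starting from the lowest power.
(a_0, a_1, …) = (1, 1, 0, 1, 1, 0, 2, 1)

Repeated division by 3 gives the digits low-to-high: 3757 = 1 + 1·3^1 + 1·3^3 + 1·3^4 + 2·3^6 + 1·3^7. Digit sequence: (1, 1, 0, 1, 1, 0, 2, 1).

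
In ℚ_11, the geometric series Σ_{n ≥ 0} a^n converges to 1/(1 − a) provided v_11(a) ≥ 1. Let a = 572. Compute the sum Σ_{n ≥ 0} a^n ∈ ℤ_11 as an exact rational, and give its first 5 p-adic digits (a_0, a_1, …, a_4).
Σ a^n = 1/(1 − a) = -1/571;  first 5 digits = (1, 8, 2, 10, 4)

v_11(a) = 1 ≥ 1, so the series converges in ℤ_11 to 1/(1 − a) = 1/(1 − 572) = -1/571. Expand this rational in ℤ_11: compute digits iteratively via d_i = x_i mod 11, x_{i+1} = (x_i − d_i)/11. The first 5 digits are (1, 8, 2, 10, 4).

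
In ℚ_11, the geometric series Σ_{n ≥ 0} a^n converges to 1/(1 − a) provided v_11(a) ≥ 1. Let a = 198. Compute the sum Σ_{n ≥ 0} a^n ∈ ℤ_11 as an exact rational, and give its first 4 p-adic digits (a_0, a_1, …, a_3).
Σ a^n = 1/(1 − a) = -1/197;  first 4 digits = (1, 7, 6, 9)

v_11(a) = 1 ≥ 1, so the series converges in ℤ_11 to 1/(1 − a) = 1/(1 − 198) = -1/197. Expand this rational in ℤ_11: compute digits iteratively via d_i = x_i mod 11, x_{i+1} = (x_i − d_i)/11. The first 4 digits are (1, 7, 6, 9).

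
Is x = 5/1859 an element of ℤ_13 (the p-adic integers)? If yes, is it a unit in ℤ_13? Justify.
x ∉ ℤ_13 (v_13(x) = -2 < 0)

ℤ_13 = {x ∈ ℚ_13 : v_13(x) ≥ 0} and ℤ_13^× = {x ∈ ℤ_13 : v_13(x) = 0}. Here v_13(5/1859) = v_13(num) − v_13(den) = -2; compare against these criteria.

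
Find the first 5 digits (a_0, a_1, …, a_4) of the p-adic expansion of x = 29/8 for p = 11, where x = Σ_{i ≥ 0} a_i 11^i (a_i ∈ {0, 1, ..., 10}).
(a_0, …, a_4) = (5, 4, 1, 4, 1)

v_11(29/8) = 0 (numerator and denominator both coprime to 11), so x ∈ ℤ_11^×. Compute digits iteratively via a_i = x_i mod 11, x_{i+1} = (x_i − a_i)/11, with x_0 = x:
  x_0 = 29/8;  a_0 = 5;  x_1 = (x_0 − 5)/11 = -1/8
  x_1 = -1/8;  a_1 = 4;  x_2 = (x_1 − 4)/11 = -3/8
  x_2 = -3/8;  a_2 = 1;  x_3 = (x_2 − 1)/11 = -1/8
  x_3 = -1/8;  a_3 = 4;  x_4 = (x_3 − 4)/11 = -3/8
  x_4 = -3/8;  a_4 = 1;  x_5 = (x_4 − 1)/11 = -1/8
Digits: (5, 4, 1, 4, 1).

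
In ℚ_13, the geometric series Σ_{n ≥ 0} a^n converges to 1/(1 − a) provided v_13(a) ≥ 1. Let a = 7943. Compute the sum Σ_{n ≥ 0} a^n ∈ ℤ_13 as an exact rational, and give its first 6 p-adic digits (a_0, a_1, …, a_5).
Σ a^n = 1/(1 − a) = -1/7942;  first 6 digits = (1, 0, 8, 3, 12, 0)

v_13(a) = 2 ≥ 1, so the series converges in ℤ_13 to 1/(1 − a) = 1/(1 − 7943) = -1/7942. Expand this rational in ℤ_13: compute digits iteratively via d_i = x_i mod 13, x_{i+1} = (x_i − d_i)/13. The first 6 digits are (1, 0, 8, 3, 12, 0).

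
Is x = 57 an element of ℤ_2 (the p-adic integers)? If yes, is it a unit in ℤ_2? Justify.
x ∈ ℤ_2^× (unit); v_2(x) = 0

ℤ_2 = {x ∈ ℚ_2 : v_2(x) ≥ 0} and ℤ_2^× = {x ∈ ℤ_2 : v_2(x) = 0}. Here v_2(57) = v_2(num) − v_2(den) = 0; compare against these criteria.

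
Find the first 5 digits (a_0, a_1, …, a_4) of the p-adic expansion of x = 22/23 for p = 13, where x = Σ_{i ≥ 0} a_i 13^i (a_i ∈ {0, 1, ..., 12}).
(a_0, …, a_4) = (10, 1, 1, 5, 3)

v_13(22/23) = 0 (numerator and denominator both coprime to 13), so x ∈ ℤ_13^×. Compute digits iteratively via a_i = x_i mod 13, x_{i+1} = (x_i − a_i)/13, with x_0 = x:
  x_0 = 22/23;  a_0 = 10;  x_1 = (x_0 − 10)/13 = -16/23
  x_1 = -16/23;  a_1 = 1;  x_2 = (x_1 − 1)/13 = -3/23
  x_2 = -3/23;  a_2 = 1;  x_3 = (x_2 − 1)/13 = -2/23
  x_3 = -2/23;  a_3 = 5;  x_4 = (x_3 − 5)/13 = -9/23
  x_4 = -9/23;  a_4 = 3;  x_5 = (x_4 − 3)/13 = -6/23
Digits: (10, 1, 1, 5, 3).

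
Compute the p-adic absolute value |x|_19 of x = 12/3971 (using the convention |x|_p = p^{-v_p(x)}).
|12/3971|_19 = 361

Step 1 — compute v_19(x) by factoring powers of 19 out of the numerator and denominator: v_19(12/3971) = -2. Step 2 — apply |x|_p = p^{-v_p(x)} = 19^{2} = 361.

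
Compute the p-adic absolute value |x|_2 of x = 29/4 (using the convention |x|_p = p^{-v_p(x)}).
|29/4|_2 = 4

Step 1 — compute v_2(x) by factoring powers of 2 out of the numerator and denominator: v_2(29/4) = -2. Step 2 — apply |x|_p = p^{-v_p(x)} = 2^{2} = 4.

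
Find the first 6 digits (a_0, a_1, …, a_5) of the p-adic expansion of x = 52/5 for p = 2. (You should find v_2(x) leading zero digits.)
(a_0, …, a_5) = (0, 0, 1, 0, 0, 1)

v_2(52/5) = 2, so a_0 = ... = a_1 = 0. Factor out: x = 2^2 · u with u = 13/5 a unit in ℤ_2. Expand u iteratively via a_{v+i} = u_i mod 2, u_{i+1} = (u_i − a_{v+i})/2:
  u_0 = 13/5;  a_2 = 1;  u_1 = (u_0 − 1)/2 = 4/5
  u_1 = 4/5;  a_3 = 0;  u_2 = (u_1 − 0)/2 = 2/5
  u_2 = 2/5;  a_4 = 0;  u_3 = (u_2 − 0)/2 = 1/5
  u_3 = 1/5;  a_5 = 1;  u_4 = (u_3 − 1)/2 = -2/5
Digits: (0, 0, 1, 0, 0, 1).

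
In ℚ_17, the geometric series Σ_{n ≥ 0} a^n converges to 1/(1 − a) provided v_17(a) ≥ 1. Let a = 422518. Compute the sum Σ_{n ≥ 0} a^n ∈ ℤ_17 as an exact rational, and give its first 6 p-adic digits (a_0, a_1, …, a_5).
Σ a^n = 1/(1 − a) = -1/422517;  first 6 digits = (1, 0, 0, 1, 5, 0)

v_17(a) = 3 ≥ 1, so the series converges in ℤ_17 to 1/(1 − a) = 1/(1 − 422518) = -1/422517. Expand this rational in ℤ_17: compute digits iteratively via d_i = x_i mod 17, x_{i+1} = (x_i − d_i)/17. The first 6 digits are (1, 0, 0, 1, 5, 0).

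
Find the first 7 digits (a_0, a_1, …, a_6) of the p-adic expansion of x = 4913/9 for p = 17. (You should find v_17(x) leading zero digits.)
(a_0, …, a_6) = (0, 0, 0, 2, 15, 1, 15)

v_17(4913/9) = 3, so a_0 = ... = a_2 = 0. Factor out: x = 17^3 · u with u = 1/9 a unit in ℤ_17. Expand u iteratively via a_{v+i} = u_i mod 17, u_{i+1} = (u_i − a_{v+i})/17:
  u_0 = 1/9;  a_3 = 2;  u_1 = (u_0 − 2)/17 = -1/9
  u_1 = -1/9;  a_4 = 15;  u_2 = (u_1 − 15)/17 = -8/9
  u_2 = -8/9;  a_5 = 1;  u_3 = (u_2 − 1)/17 = -1/9
  u_3 = -1/9;  a_6 = 15;  u_4 = (u_3 − 15)/17 = -8/9
Digits: (0, 0, 0, 2, 15, 1, 15).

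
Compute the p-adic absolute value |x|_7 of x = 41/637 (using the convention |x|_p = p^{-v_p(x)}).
|41/637|_7 = 49

Step 1 — compute v_7(x) by factoring powers of 7 out of the numerator and denominator: v_7(41/637) = -2. Step 2 — apply |x|_p = p^{-v_p(x)} = 7^{2} = 49.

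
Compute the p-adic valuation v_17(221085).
v_17(221085) = 3

v_17(n) is the largest exponent k such that 17^k divides n. Factor out: 221085 = 17^3 · 45. (Sign doesn't affect v_p.) So v_17(221085) = 3.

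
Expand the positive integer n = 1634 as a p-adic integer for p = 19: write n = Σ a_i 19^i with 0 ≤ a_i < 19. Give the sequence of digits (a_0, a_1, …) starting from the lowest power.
(a_0, a_1, …) = (0, 10, 4)

Repeated division by 19 gives the digits low-to-high: 1634 = 10·19^1 + 4·19^2. Digit sequence: (0, 10, 4).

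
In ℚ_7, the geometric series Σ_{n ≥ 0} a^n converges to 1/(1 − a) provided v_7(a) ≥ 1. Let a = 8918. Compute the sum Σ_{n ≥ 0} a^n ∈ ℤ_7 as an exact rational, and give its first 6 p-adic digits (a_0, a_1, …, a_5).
Σ a^n = 1/(1 − a) = -1/8917;  first 6 digits = (1, 0, 0, 5, 3, 0)

v_7(a) = 3 ≥ 1, so the series converges in ℤ_7 to 1/(1 − a) = 1/(1 − 8918) = -1/8917. Expand this rational in ℤ_7: compute digits iteratively via d_i = x_i mod 7, x_{i+1} = (x_i − d_i)/7. The first 6 digits are (1, 0, 0, 5, 3, 0).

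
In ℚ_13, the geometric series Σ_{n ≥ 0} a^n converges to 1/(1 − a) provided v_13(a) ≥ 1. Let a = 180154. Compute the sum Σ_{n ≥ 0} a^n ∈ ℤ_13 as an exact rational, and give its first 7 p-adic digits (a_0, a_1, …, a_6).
Σ a^n = 1/(1 − a) = -1/180153;  first 7 digits = (1, 0, 0, 4, 6, 0, 3)

v_13(a) = 3 ≥ 1, so the series converges in ℤ_13 to 1/(1 − a) = 1/(1 − 180154) = -1/180153. Expand this rational in ℤ_13: compute digits iteratively via d_i = x_i mod 13, x_{i+1} = (x_i − d_i)/13. The first 7 digits are (1, 0, 0, 4, 6, 0, 3).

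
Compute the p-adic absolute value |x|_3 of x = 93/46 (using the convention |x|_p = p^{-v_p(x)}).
|93/46|_3 = 1/3

Step 1 — compute v_3(x) by factoring powers of 3 out of the numerator and denominator: v_3(93/46) = 1. Step 2 — apply |x|_p = p^{-v_p(x)} = 3^{-1} = 1/3.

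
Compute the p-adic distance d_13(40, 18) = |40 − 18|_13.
d_13(40, 18) = 1

Step 1 — x − y = 40 − 18 = 22. Step 2 — v_13(22) = 0 (factor: 22 = (13^0 · 22); the sign does not affect v_p). Step 3 — |x − y|_13 = 13^{0} = 1.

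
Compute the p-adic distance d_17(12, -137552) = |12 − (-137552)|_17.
d_17(12, -137552) = 1/4913

Step 1 — x − y = 12 − (-137552) = 137564. Step 2 — v_17(137564) = 3 (factor: 137564 = (17^3 · 28); the sign does not affect v_p). Step 3 — |x − y|_17 = 17^{-3} = 1/4913.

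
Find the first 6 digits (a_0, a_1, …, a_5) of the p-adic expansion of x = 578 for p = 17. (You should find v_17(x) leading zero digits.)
(a_0, …, a_5) = (0, 0, 2, 0, 0, 0)

v_17(578) = 2, so a_0 = ... = a_1 = 0. Factor out: x = 17^2 · u with u = 2 a unit in ℤ_17. Expand u iteratively via a_{v+i} = u_i mod 17, u_{i+1} = (u_i − a_{v+i})/17:
  u_0 = 2;  a_2 = 2;  u_1 = (u_0 − 2)/17 = 0
  u_1 = 0;  a_3 = 0;  u_2 = (u_1 − 0)/17 = 0
  u_2 = 0;  a_4 = 0;  u_3 = (u_2 − 0)/17 = 0
  u_3 = 0;  a_5 = 0;  u_4 = (u_3 − 0)/17 = 0
Digits: (0, 0, 2, 0, 0, 0).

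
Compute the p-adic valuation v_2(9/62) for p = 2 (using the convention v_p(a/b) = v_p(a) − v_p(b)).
v_2(9/62) = -1

Factor powers of 2 from the numerator and denominator of the reduced fraction: 9 = 2^0 · 9 and 62 = 2^1 · 31. Apply v_p(a/b) = v_p(a) − v_p(b): v_2(9/62) = 0 − 1 = -1.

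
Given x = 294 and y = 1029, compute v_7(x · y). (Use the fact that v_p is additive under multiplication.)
v_7(302526) = 5

v_p(x) = 2 (factor: 294 = 7^2 · 6); v_p(y) = 3 (factor: 1029 = 7^3 · 3). Additivity: v_p(xy) = v_p(x) + v_p(y) = 2 + 3 = 5. (Direct check: xy = 302526 = 7^5 · (18).)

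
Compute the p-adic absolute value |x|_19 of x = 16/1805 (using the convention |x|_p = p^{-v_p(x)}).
|16/1805|_19 = 361

Step 1 — compute v_19(x) by factoring powers of 19 out of the numerator and denominator: v_19(16/1805) = -2. Step 2 — apply |x|_p = p^{-v_p(x)} = 19^{2} = 361.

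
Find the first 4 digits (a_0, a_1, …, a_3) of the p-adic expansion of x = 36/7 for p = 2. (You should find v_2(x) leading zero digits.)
(a_0, …, a_3) = (0, 0, 1, 1)

v_2(36/7) = 2, so a_0 = ... = a_1 = 0. Factor out: x = 2^2 · u with u = 9/7 a unit in ℤ_2. Expand u iteratively via a_{v+i} = u_i mod 2, u_{i+1} = (u_i − a_{v+i})/2:
  u_0 = 9/7;  a_2 = 1;  u_1 = (u_0 − 1)/2 = 1/7
  u_1 = 1/7;  a_3 = 1;  u_2 = (u_1 − 1)/2 = -3/7
Digits: (0, 0, 1, 1).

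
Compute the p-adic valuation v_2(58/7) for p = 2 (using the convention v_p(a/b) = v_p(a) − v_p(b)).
v_2(58/7) = 1

Factor powers of 2 from the numerator and denominator of the reduced fraction: 58 = 2^1 · 29 and 7 = 2^0 · 7. Apply v_p(a/b) = v_p(a) − v_p(b): v_2(58/7) = 1 − 0 = 1.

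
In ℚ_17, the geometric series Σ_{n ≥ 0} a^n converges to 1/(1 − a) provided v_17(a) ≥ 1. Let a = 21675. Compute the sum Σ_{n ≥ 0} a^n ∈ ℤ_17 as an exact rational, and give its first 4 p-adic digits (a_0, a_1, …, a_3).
Σ a^n = 1/(1 − a) = -1/21674;  first 4 digits = (1, 0, 7, 4)

v_17(a) = 2 ≥ 1, so the series converges in ℤ_17 to 1/(1 − a) = 1/(1 − 21675) = -1/21674. Expand this rational in ℤ_17: compute digits iteratively via d_i = x_i mod 17, x_{i+1} = (x_i − d_i)/17. The first 4 digits are (1, 0, 7, 4).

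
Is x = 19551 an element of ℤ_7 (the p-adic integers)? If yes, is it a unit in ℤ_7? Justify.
x ∈ ℤ_7 but not a unit; v_7(x) = 3 > 0

ℤ_7 = {x ∈ ℚ_7 : v_7(x) ≥ 0} and ℤ_7^× = {x ∈ ℤ_7 : v_7(x) = 0}. Here v_7(19551) = v_7(num) − v_7(den) = 3; compare against these criteria.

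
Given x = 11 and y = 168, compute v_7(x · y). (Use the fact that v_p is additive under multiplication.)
v_7(1848) = 1

v_p(x) = 0 (factor: 11 = 7^0 · 11); v_p(y) = 1 (factor: 168 = 7^1 · 24). Additivity: v_p(xy) = v_p(x) + v_p(y) = 0 + 1 = 1. (Direct check: xy = 1848 = 7^1 · (264).)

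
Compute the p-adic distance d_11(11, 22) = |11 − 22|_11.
d_11(11, 22) = 1/11

Step 1 — x − y = 11 − 22 = -11. Step 2 — v_11(-11) = 1 (factor: -11 = −(11^1 · 1); the sign does not affect v_p). Step 3 — |x − y|_11 = 11^{-1} = 1/11.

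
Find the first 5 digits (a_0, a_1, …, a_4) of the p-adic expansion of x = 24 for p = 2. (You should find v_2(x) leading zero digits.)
(a_0, …, a_4) = (0, 0, 0, 1, 1)

v_2(24) = 3, so a_0 = ... = a_2 = 0. Factor out: x = 2^3 · u with u = 3 a unit in ℤ_2. Expand u iteratively via a_{v+i} = u_i mod 2, u_{i+1} = (u_i − a_{v+i})/2:
  u_0 = 3;  a_3 = 1;  u_1 = (u_0 − 1)/2 = 1
  u_1 = 1;  a_4 = 1;  u_2 = (u_1 − 1)/2 = 0
Digits: (0, 0, 0, 1, 1).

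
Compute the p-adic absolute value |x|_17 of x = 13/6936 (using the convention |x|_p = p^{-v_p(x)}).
|13/6936|_17 = 289

Step 1 — compute v_17(x) by factoring powers of 17 out of the numerator and denominator: v_17(13/6936) = -2. Step 2 — apply |x|_p = p^{-v_p(x)} = 17^{2} = 289.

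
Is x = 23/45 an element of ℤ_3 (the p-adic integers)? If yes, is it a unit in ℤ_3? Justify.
x ∉ ℤ_3 (v_3(x) = -2 < 0)

ℤ_3 = {x ∈ ℚ_3 : v_3(x) ≥ 0} and ℤ_3^× = {x ∈ ℤ_3 : v_3(x) = 0}. Here v_3(23/45) = v_3(num) − v_3(den) = -2; compare against these criteria.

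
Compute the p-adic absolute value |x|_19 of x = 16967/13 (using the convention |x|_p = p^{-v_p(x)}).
|16967/13|_19 = 1/361

Step 1 — compute v_19(x) by factoring powers of 19 out of the numerator and denominator: v_19(16967/13) = 2. Step 2 — apply |x|_p = p^{-v_p(x)} = 19^{-2} = 1/361.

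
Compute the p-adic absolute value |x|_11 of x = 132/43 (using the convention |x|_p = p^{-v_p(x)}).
|132/43|_11 = 1/11

Step 1 — compute v_11(x) by factoring powers of 11 out of the numerator and denominator: v_11(132/43) = 1. Step 2 — apply |x|_p = p^{-v_p(x)} = 11^{-1} = 1/11.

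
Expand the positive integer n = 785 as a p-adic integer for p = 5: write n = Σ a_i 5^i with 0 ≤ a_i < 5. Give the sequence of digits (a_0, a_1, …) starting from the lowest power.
(a_0, a_1, …) = (0, 2, 1, 1, 1)

Repeated division by 5 gives the digits low-to-high: 785 = 2·5^1 + 1·5^2 + 1·5^3 + 1·5^4. Digit sequence: (0, 2, 1, 1, 1).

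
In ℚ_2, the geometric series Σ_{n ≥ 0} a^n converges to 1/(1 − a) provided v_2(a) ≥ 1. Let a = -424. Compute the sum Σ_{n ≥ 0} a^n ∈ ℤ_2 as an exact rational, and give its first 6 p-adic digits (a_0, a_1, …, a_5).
Σ a^n = 1/(1 − a) = 1/425;  first 6 digits = (1, 0, 0, 1, 1, 0)

v_2(a) = 3 ≥ 1, so the series converges in ℤ_2 to 1/(1 − a) = 1/(1 − (-424)) = 1/425. Expand this rational in ℤ_2: compute digits iteratively via d_i = x_i mod 2, x_{i+1} = (x_i − d_i)/2. The first 6 digits are (1, 0, 0, 1, 1, 0).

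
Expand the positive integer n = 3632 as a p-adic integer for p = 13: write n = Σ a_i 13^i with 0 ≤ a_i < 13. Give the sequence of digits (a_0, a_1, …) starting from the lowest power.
(a_0, a_1, …) = (5, 6, 8, 1)

Repeated division by 13 gives the digits low-to-high: 3632 = 5 + 6·13^1 + 8·13^2 + 1·13^3. Digit sequence: (5, 6, 8, 1).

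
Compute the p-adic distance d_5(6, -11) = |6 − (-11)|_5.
d_5(6, -11) = 1

Step 1 — x − y = 6 − (-11) = 17. Step 2 — v_5(17) = 0 (factor: 17 = (5^0 · 17); the sign does not affect v_p). Step 3 — |x − y|_5 = 5^{0} = 1.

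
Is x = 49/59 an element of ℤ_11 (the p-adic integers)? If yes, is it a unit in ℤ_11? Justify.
x ∈ ℤ_11^× (unit); v_11(x) = 0

ℤ_11 = {x ∈ ℚ_11 : v_11(x) ≥ 0} and ℤ_11^× = {x ∈ ℤ_11 : v_11(x) = 0}. Here v_11(49/59) = v_11(num) − v_11(den) = 0; compare against these criteria.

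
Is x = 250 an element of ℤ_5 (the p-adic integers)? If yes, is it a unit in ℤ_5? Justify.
x ∈ ℤ_5 but not a unit; v_5(x) = 3 > 0

ℤ_5 = {x ∈ ℚ_5 : v_5(x) ≥ 0} and ℤ_5^× = {x ∈ ℤ_5 : v_5(x) = 0}. Here v_5(250) = v_5(num) − v_5(den) = 3; compare against these criteria.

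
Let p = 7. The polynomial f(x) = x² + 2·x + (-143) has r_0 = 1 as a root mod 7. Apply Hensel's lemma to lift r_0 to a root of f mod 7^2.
r_1 = 36 (mod 49)

Hensel: r_{i+1} = r_i − f(r_i)·(f′(r_i))^{-1} mod 7^{i+2}, f′(x) = 2x + 2. Iterate:
  r_0 = 1 (mod 7)
  r_1 = 36 (mod 49)
Final: r = 36 satisfies f(r) ≡ 0 mod 7^2.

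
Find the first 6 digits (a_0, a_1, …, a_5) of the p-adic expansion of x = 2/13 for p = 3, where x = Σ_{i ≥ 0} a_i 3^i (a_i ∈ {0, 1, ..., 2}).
(a_0, …, a_5) = (2, 1, 2, 1, 1, 2)

v_3(2/13) = 0 (numerator and denominator both coprime to 3), so x ∈ ℤ_3^×. Compute digits iteratively via a_i = x_i mod 3, x_{i+1} = (x_i − a_i)/3, with x_0 = x:
  x_0 = 2/13;  a_0 = 2;  x_1 = (x_0 − 2)/3 = -8/13
  x_1 = -8/13;  a_1 = 1;  x_2 = (x_1 − 1)/3 = -7/13
  x_2 = -7/13;  a_2 = 2;  x_3 = (x_2 − 2)/3 = -11/13
  x_3 = -11/13;  a_3 = 1;  x_4 = (x_3 − 1)/3 = -8/13
  x_4 = -8/13;  a_4 = 1;  x_5 = (x_4 − 1)/3 = -7/13
  x_5 = -7/13;  a_5 = 2;  x_6 = (x_5 − 2)/3 = -11/13
Digits: (2, 1, 2, 1, 1, 2).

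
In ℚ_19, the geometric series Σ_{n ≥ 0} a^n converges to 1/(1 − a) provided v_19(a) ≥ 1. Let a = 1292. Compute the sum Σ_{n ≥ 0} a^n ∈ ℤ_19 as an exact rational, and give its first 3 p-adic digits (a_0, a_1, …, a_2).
Σ a^n = 1/(1 − a) = -1/1291;  first 3 digits = (1, 11, 10)

v_19(a) = 1 ≥ 1, so the series converges in ℤ_19 to 1/(1 − a) = 1/(1 − 1292) = -1/1291. Expand this rational in ℤ_19: compute digits iteratively via d_i = x_i mod 19, x_{i+1} = (x_i − d_i)/19. The first 3 digits are (1, 11, 10).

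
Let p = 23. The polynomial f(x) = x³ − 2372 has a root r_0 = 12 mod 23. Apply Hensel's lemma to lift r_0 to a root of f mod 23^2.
r_1 = 518 (mod 529)

Hensel: r_{i+1} = r_i − f(r_i)/f′(r_i) mod 23^{i+2}, where f′(x) = 3x². Iterate:
  r_0 = 12 (mod 23)
  r_1 = 518 (mod 529)
Final: r = 518 with f(r) ≡ 0 mod 23^2.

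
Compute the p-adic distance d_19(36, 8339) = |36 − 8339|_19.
d_19(36, 8339) = 1/361

Step 1 — x − y = 36 − 8339 = -8303. Step 2 — v_19(-8303) = 2 (factor: -8303 = −(19^2 · 23); the sign does not affect v_p). Step 3 — |x − y|_19 = 19^{-2} = 1/361.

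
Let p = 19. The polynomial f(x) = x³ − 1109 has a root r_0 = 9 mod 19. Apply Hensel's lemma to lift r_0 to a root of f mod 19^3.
r_2 = 3524 (mod 6859)

Hensel: r_{i+1} = r_i − f(r_i)/f′(r_i) mod 19^{i+2}, where f′(x) = 3x². Iterate:
  r_0 = 9 (mod 19)
  r_1 = 275 (mod 361)
  r_2 = 3524 (mod 6859)
Final: r = 3524 with f(r) ≡ 0 mod 19^3.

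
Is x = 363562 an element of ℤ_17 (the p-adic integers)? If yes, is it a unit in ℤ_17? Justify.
x ∈ ℤ_17 but not a unit; v_17(x) = 3 > 0

ℤ_17 = {x ∈ ℚ_17 : v_17(x) ≥ 0} and ℤ_17^× = {x ∈ ℤ_17 : v_17(x) = 0}. Here v_17(363562) = v_17(num) − v_17(den) = 3; compare against these criteria.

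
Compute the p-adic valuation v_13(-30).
v_13(-30) = 0

v_13(n) is the largest exponent k such that 13^k divides n. Factor out: -30 = -13^0 · 30. (Sign doesn't affect v_p.) So v_13(-30) = 0.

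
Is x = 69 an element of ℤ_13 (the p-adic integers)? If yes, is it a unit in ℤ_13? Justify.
x ∈ ℤ_13^× (unit); v_13(x) = 0

ℤ_13 = {x ∈ ℚ_13 : v_13(x) ≥ 0} and ℤ_13^× = {x ∈ ℤ_13 : v_13(x) = 0}. Here v_13(69) = v_13(num) − v_13(den) = 0; compare against these criteria.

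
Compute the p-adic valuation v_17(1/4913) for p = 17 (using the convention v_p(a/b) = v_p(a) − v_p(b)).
v_17(1/4913) = -3

Factor powers of 17 from the numerator and denominator of the reduced fraction: 1 = 17^0 · 1 and 4913 = 17^3 · 1. Apply v_p(a/b) = v_p(a) − v_p(b): v_17(1/4913) = 0 − 3 = -3.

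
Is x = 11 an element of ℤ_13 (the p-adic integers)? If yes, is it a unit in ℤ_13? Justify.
x ∈ ℤ_13^× (unit); v_13(x) = 0

ℤ_13 = {x ∈ ℚ_13 : v_13(x) ≥ 0} and ℤ_13^× = {x ∈ ℤ_13 : v_13(x) = 0}. Here v_13(11) = v_13(num) − v_13(den) = 0; compare against these criteria.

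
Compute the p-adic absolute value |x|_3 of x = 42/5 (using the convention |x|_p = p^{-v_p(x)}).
|42/5|_3 = 1/3

Step 1 — compute v_3(x) by factoring powers of 3 out of the numerator and denominator: v_3(42/5) = 1. Step 2 — apply |x|_p = p^{-v_p(x)} = 3^{-1} = 1/3.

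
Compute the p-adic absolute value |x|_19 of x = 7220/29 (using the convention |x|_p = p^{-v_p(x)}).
|7220/29|_19 = 1/361

Step 1 — compute v_19(x) by factoring powers of 19 out of the numerator and denominator: v_19(7220/29) = 2. Step 2 — apply |x|_p = p^{-v_p(x)} = 19^{-2} = 1/361.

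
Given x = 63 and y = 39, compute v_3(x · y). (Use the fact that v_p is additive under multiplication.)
v_3(2457) = 3

v_p(x) = 2 (factor: 63 = 3^2 · 7); v_p(y) = 1 (factor: 39 = 3^1 · 13). Additivity: v_p(xy) = v_p(x) + v_p(y) = 2 + 1 = 3. (Direct check: xy = 2457 = 3^3 · (91).)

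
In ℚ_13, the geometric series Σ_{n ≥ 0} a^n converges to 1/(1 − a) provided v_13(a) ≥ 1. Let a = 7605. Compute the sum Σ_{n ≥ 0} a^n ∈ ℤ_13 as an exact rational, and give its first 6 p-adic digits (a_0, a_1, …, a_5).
Σ a^n = 1/(1 − a) = -1/7604;  first 6 digits = (1, 0, 6, 3, 10, 12)

v_13(a) = 2 ≥ 1, so the series converges in ℤ_13 to 1/(1 − a) = 1/(1 − 7605) = -1/7604. Expand this rational in ℤ_13: compute digits iteratively via d_i = x_i mod 13, x_{i+1} = (x_i − d_i)/13. The first 6 digits are (1, 0, 6, 3, 10, 12).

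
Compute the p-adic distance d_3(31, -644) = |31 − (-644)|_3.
d_3(31, -644) = 1/27

Step 1 — x − y = 31 − (-644) = 675. Step 2 — v_3(675) = 3 (factor: 675 = (3^3 · 25); the sign does not affect v_p). Step 3 — |x − y|_3 = 3^{-3} = 1/27.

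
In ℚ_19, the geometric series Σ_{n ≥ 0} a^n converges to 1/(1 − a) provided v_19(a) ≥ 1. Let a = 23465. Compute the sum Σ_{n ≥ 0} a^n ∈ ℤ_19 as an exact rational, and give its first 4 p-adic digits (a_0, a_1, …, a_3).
Σ a^n = 1/(1 − a) = -1/23464;  first 4 digits = (1, 0, 8, 3)

v_19(a) = 2 ≥ 1, so the series converges in ℤ_19 to 1/(1 − a) = 1/(1 − 23465) = -1/23464. Expand this rational in ℤ_19: compute digits iteratively via d_i = x_i mod 19, x_{i+1} = (x_i − d_i)/19. The first 4 digits are (1, 0, 8, 3).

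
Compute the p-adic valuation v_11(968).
v_11(968) = 2

v_11(n) is the largest exponent k such that 11^k divides n. Factor out: 968 = 11^2 · 8. (Sign doesn't affect v_p.) So v_11(968) = 2.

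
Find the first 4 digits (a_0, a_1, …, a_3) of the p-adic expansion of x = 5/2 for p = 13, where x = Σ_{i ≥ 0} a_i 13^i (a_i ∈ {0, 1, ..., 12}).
(a_0, …, a_3) = (9, 6, 6, 6)

v_13(5/2) = 0 (numerator and denominator both coprime to 13), so x ∈ ℤ_13^×. Compute digits iteratively via a_i = x_i mod 13, x_{i+1} = (x_i − a_i)/13, with x_0 = x:
  x_0 = 5/2;  a_0 = 9;  x_1 = (x_0 − 9)/13 = -1/2
  x_1 = -1/2;  a_1 = 6;  x_2 = (x_1 − 6)/13 = -1/2
  x_2 = -1/2;  a_2 = 6;  x_3 = (x_2 − 6)/13 = -1/2
  x_3 = -1/2;  a_3 = 6;  x_4 = (x_3 − 6)/13 = -1/2
Digits: (9, 6, 6, 6).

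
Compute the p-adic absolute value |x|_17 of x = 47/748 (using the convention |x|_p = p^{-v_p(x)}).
|47/748|_17 = 17

Step 1 — compute v_17(x) by factoring powers of 17 out of the numerator and denominator: v_17(47/748) = -1. Step 2 — apply |x|_p = p^{-v_p(x)} = 17^{1} = 17.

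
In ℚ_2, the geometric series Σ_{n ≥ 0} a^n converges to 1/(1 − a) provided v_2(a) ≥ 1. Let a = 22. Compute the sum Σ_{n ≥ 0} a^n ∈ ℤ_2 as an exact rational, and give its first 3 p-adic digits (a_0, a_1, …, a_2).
Σ a^n = 1/(1 − a) = -1/21;  first 3 digits = (1, 1, 0)

v_2(a) = 1 ≥ 1, so the series converges in ℤ_2 to 1/(1 − a) = 1/(1 − 22) = -1/21. Expand this rational in ℤ_2: compute digits iteratively via d_i = x_i mod 2, x_{i+1} = (x_i − d_i)/2. The first 3 digits are (1, 1, 0).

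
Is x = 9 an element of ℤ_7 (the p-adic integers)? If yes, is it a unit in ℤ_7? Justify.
x ∈ ℤ_7^× (unit); v_7(x) = 0

ℤ_7 = {x ∈ ℚ_7 : v_7(x) ≥ 0} and ℤ_7^× = {x ∈ ℤ_7 : v_7(x) = 0}. Here v_7(9) = v_7(num) − v_7(den) = 0; compare against these criteria.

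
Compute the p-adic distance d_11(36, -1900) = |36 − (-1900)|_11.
d_11(36, -1900) = 1/121

Step 1 — x − y = 36 − (-1900) = 1936. Step 2 — v_11(1936) = 2 (factor: 1936 = (11^2 · 16); the sign does not affect v_p). Step 3 — |x − y|_11 = 11^{-2} = 1/121.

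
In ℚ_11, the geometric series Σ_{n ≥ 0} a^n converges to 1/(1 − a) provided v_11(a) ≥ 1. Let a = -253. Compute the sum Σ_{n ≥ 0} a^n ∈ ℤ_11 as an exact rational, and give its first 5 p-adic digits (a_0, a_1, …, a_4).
Σ a^n = 1/(1 − a) = 1/254;  first 5 digits = (1, 10, 9, 2, 10)

v_11(a) = 1 ≥ 1, so the series converges in ℤ_11 to 1/(1 − a) = 1/(1 − (-253)) = 1/254. Expand this rational in ℤ_11: compute digits iteratively via d_i = x_i mod 11, x_{i+1} = (x_i − d_i)/11. The first 5 digits are (1, 10, 9, 2, 10).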